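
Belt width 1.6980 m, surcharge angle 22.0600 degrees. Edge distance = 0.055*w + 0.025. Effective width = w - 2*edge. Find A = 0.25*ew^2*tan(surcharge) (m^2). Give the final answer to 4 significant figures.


edge = 0.055*1.6980 + 0.025 = 0.11839 m
ew = 1.6980 - 2*0.11839 = 1.46122 m
A = 0.25 * 1.46122^2 * tan(22.0600 deg)
A = 0.2163 m^2


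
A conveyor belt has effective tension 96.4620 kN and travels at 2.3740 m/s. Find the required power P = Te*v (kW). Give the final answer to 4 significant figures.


P = Te * v = 96.4620 * 2.3740
P = 229.0 kW


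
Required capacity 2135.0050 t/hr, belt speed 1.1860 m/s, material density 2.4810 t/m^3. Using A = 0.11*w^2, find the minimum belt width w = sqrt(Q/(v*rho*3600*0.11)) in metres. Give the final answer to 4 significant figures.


A_req = 2135.0050 / (1.1860 * 2.4810 * 3600) = 0.201551 m^2
w = sqrt(0.201551 / 0.11)
w = 1.354 m


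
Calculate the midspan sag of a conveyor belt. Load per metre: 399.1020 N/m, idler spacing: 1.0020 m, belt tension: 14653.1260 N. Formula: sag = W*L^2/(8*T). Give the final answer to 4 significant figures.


sag = 399.1020 * 1.0020^2 / (8 * 14653.1260)
sag = 0.003418 m


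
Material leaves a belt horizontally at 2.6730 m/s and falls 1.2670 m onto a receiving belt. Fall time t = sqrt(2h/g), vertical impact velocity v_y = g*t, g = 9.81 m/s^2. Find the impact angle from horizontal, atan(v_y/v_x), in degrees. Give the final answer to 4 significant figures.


t = sqrt(2*1.2670/9.81) = 0.50824 s
v_y = 9.81 * 0.50824 = 4.98583 m/s
angle = atan(4.98583 / 2.6730) = 61.80 deg


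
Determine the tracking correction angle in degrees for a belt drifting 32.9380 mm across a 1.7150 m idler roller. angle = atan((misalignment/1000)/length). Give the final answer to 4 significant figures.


misalign_m = 32.9380 / 1000 = 0.032938 m
angle = atan(0.032938 / 1.7150)
angle = 1.100 deg


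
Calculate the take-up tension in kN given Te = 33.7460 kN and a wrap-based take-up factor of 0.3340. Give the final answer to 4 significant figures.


T_tu = 33.7460 * 0.3340
T_tu = 11.27 kN


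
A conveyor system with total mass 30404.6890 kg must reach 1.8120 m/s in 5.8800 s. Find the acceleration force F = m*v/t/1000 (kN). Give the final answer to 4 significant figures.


F = 30404.6890 * 1.8120 / 5.8800 / 1000
F = 9.370 kN


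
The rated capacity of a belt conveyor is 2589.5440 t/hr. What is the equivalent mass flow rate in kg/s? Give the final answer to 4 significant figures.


m_dot = 2589.5440 * 1000 / 3600
m_dot = 719.3 kg/s


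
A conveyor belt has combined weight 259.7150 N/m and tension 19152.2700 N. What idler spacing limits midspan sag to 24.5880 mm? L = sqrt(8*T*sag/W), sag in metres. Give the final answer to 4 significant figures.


sag = 24.5880/1000 = 0.024588 m
L = sqrt(8 * 19152.2700 * 0.024588 / 259.7150)
L = 3.809 m


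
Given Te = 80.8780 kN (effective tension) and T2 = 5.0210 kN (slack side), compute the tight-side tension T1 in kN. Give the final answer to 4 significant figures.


T1 = Te + T2 = 80.8780 + 5.0210
T1 = 85.90 kN


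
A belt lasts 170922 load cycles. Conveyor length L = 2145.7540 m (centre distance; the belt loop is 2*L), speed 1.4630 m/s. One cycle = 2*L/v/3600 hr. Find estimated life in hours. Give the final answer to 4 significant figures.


cycle_time = 2 * 2145.7540 / 1.4630 / 3600 = 0.814823 hr
life = 170922 * 0.814823 = 139300 hours


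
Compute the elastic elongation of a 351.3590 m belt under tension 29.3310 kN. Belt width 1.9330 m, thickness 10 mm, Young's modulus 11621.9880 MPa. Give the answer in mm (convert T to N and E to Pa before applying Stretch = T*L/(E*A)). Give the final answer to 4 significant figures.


A = 1.9330 * 0.01 = 0.01933 m^2
Stretch = 29.3310*1000 * 351.3590 / (11621.9880e6 * 0.01933) * 1000
Stretch = 45.87 mm


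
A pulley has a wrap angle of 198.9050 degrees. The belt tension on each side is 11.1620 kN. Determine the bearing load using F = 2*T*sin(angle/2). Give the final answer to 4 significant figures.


F = 2 * 11.1620 * sin(198.9050/2 deg)
F = 22.02 kN


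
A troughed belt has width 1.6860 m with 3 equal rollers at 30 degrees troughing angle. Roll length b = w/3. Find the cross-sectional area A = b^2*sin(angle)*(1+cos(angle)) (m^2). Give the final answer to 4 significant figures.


b = 1.6860/3 = 0.562 m
A = 0.562^2 * sin(30 deg) * (1 + cos(30 deg))
A = 0.2947 m^2


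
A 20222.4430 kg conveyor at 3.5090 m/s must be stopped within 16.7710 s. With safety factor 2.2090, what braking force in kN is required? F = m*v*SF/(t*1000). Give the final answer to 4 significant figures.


F = 20222.4430 * 3.5090 / 16.7710 * 2.2090 / 1000
F = 9.347 kN


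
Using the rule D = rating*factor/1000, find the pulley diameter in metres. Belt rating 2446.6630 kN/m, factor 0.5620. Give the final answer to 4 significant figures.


D = 2446.6630 * 0.5620 / 1000
D = 1.375 m


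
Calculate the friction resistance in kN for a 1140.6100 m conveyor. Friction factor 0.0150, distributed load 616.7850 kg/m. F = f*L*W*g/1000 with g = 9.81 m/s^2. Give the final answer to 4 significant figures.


F = 0.0150 * 1140.6100 * 616.7850 * 9.81 / 1000
F = 103.5 kN


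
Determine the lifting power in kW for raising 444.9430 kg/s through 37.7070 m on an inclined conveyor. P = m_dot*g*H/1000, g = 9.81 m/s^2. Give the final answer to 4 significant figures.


P = 444.9430 * 9.81 * 37.7070 / 1000
P = 164.6 kW


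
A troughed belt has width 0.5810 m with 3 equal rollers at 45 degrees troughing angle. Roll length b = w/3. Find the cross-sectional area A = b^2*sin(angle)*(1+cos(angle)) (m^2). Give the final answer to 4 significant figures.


b = 0.5810/3 = 0.193667 m
A = 0.193667^2 * sin(45 deg) * (1 + cos(45 deg))
A = 0.04527 m^2


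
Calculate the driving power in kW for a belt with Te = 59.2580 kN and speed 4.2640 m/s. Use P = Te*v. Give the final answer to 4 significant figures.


P = Te * v = 59.2580 * 4.2640
P = 252.7 kW


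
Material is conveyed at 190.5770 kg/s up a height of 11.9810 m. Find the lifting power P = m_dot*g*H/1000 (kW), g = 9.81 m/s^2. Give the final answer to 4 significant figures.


P = 190.5770 * 9.81 * 11.9810 / 1000
P = 22.40 kW


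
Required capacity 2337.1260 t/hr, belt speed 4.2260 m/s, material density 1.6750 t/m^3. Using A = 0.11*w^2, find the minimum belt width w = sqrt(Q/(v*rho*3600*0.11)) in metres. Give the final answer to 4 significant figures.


A_req = 2337.1260 / (4.2260 * 1.6750 * 3600) = 0.0917139 m^2
w = sqrt(0.0917139 / 0.11)
w = 0.9131 m


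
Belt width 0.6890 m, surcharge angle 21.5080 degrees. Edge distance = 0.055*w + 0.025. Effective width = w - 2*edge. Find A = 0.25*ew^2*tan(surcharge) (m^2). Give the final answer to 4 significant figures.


edge = 0.055*0.6890 + 0.025 = 0.062895 m
ew = 0.6890 - 2*0.062895 = 0.56321 m
A = 0.25 * 0.56321^2 * tan(21.5080 deg)
A = 0.03125 m^2


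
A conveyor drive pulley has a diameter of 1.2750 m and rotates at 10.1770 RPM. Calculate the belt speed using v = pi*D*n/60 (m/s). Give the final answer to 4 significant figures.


v = pi * 1.2750 * 10.1770 / 60
v = 0.6794 m/s


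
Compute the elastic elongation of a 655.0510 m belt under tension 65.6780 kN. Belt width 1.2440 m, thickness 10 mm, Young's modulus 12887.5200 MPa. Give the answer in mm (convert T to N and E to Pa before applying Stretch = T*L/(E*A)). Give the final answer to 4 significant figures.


A = 1.2440 * 0.01 = 0.01244 m^2
Stretch = 65.6780*1000 * 655.0510 / (12887.5200e6 * 0.01244) * 1000
Stretch = 268.4 mm


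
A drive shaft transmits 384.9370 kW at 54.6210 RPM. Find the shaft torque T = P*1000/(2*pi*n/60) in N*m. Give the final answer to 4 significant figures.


omega = 2*pi*54.6210/60 = 5.7199 rad/s
T = 384.9370*1000 / 5.7199
T = 67300 N*m


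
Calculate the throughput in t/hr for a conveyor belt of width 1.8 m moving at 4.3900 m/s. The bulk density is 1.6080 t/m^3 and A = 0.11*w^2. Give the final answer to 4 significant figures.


A = 0.11 * 1.8^2 = 0.3564 m^2
C = 0.3564 * 4.3900 * 1.6080 * 3600
C = 9057 t/hr


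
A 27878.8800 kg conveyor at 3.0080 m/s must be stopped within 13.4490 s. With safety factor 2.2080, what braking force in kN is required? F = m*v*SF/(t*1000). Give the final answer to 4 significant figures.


F = 27878.8800 * 3.0080 / 13.4490 * 2.2080 / 1000
F = 13.77 kN


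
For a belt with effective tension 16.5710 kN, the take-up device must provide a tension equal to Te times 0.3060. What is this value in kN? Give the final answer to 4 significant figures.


T_tu = 16.5710 * 0.3060
T_tu = 5.071 kN


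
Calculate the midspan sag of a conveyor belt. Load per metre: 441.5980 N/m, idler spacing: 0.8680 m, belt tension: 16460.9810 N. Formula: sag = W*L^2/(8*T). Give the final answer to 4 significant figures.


sag = 441.5980 * 0.8680^2 / (8 * 16460.9810)
sag = 0.002527 m


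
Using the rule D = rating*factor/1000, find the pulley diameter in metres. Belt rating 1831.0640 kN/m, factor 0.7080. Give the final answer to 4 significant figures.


D = 1831.0640 * 0.7080 / 1000
D = 1.296 m


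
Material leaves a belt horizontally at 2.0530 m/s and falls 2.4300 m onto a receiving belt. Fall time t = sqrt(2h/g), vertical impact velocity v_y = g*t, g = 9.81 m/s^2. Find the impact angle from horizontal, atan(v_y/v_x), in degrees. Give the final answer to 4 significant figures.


t = sqrt(2*2.4300/9.81) = 0.703856 s
v_y = 9.81 * 0.703856 = 6.90483 m/s
angle = atan(6.90483 / 2.0530) = 73.44 deg


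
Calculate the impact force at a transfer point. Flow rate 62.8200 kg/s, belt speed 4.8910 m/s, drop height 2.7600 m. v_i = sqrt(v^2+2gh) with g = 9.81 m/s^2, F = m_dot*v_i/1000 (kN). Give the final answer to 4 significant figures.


v_i = sqrt(4.8910^2 + 2*9.81*2.7600) = 8.8359 m/s
F = 62.8200 * 8.8359 / 1000
F = 0.5551 kN


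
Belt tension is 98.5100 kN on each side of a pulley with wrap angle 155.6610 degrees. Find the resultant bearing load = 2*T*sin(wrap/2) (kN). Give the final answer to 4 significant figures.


F = 2 * 98.5100 * sin(155.6610/2 deg)
F = 192.6 kN


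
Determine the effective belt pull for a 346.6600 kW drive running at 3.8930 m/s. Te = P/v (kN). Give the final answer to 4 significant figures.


Te = P / v = 346.6600 / 3.8930
Te = 89.05 kN


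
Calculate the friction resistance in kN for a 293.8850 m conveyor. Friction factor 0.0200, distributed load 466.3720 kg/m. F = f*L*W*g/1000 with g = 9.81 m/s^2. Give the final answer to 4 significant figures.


F = 0.0200 * 293.8850 * 466.3720 * 9.81 / 1000
F = 26.89 kN


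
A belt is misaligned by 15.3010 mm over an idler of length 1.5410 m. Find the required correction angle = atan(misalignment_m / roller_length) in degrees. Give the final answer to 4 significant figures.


misalign_m = 15.3010 / 1000 = 0.015301 m
angle = atan(0.015301 / 1.5410)
angle = 0.5689 deg


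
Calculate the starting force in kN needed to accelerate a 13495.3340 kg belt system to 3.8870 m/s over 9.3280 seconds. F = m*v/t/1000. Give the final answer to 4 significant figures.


F = 13495.3340 * 3.8870 / 9.3280 / 1000
F = 5.624 kN


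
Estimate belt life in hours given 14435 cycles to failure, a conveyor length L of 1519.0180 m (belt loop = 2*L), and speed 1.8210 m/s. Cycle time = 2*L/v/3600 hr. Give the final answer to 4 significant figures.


cycle_time = 2 * 1519.0180 / 1.8210 / 3600 = 0.463426 hr
life = 14435 * 0.463426 = 6690 hours


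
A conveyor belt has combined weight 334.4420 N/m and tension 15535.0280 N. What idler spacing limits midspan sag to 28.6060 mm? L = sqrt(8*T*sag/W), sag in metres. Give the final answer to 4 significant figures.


sag = 28.6060/1000 = 0.028606 m
L = sqrt(8 * 15535.0280 * 0.028606 / 334.4420)
L = 3.260 m


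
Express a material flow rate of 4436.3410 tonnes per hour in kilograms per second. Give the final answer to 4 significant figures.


m_dot = 4436.3410 * 1000 / 3600
m_dot = 1232 kg/s


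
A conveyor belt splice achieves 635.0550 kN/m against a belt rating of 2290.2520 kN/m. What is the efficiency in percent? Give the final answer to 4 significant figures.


Eff = 635.0550 / 2290.2520 * 100
Eff = 27.73 %


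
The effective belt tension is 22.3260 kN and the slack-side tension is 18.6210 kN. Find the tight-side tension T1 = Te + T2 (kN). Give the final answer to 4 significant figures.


T1 = Te + T2 = 22.3260 + 18.6210
T1 = 40.95 kN


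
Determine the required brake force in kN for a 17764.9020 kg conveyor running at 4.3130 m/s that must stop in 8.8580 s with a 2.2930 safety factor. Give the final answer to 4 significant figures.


F = 17764.9020 * 4.3130 / 8.8580 * 2.2930 / 1000
F = 19.83 kN


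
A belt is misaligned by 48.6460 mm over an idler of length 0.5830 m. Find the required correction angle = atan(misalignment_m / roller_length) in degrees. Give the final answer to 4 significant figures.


misalign_m = 48.6460 / 1000 = 0.048646 m
angle = atan(0.048646 / 0.5830)
angle = 4.770 deg


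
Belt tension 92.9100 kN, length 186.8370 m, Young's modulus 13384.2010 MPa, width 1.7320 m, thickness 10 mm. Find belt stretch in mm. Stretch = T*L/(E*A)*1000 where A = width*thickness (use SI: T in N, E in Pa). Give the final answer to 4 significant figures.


A = 1.7320 * 0.01 = 0.01732 m^2
Stretch = 92.9100*1000 * 186.8370 / (13384.2010e6 * 0.01732) * 1000
Stretch = 74.88 mm


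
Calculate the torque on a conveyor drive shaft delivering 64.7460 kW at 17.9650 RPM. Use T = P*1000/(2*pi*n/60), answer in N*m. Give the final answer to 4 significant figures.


omega = 2*pi*17.9650/60 = 1.88129 rad/s
T = 64.7460*1000 / 1.88129
T = 34420 N*m


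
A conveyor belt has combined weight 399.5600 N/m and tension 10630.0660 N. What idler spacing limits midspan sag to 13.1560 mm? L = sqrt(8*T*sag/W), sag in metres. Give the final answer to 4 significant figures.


sag = 13.1560/1000 = 0.013156 m
L = sqrt(8 * 10630.0660 * 0.013156 / 399.5600)
L = 1.673 m


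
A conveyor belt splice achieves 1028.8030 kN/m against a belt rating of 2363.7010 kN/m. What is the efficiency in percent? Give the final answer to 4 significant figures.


Eff = 1028.8030 / 2363.7010 * 100
Eff = 43.53 %


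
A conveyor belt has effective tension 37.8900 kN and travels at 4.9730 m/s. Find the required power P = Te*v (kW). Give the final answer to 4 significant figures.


P = Te * v = 37.8900 * 4.9730
P = 188.4 kW


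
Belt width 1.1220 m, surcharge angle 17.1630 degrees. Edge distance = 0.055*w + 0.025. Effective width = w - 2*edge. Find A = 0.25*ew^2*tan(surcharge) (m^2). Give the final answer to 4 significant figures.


edge = 0.055*1.1220 + 0.025 = 0.08671 m
ew = 1.1220 - 2*0.08671 = 0.94858 m
A = 0.25 * 0.94858^2 * tan(17.1630 deg)
A = 0.06947 m^2


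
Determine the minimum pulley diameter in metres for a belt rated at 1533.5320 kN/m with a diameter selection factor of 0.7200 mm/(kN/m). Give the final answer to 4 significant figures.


D = 1533.5320 * 0.7200 / 1000
D = 1.104 m


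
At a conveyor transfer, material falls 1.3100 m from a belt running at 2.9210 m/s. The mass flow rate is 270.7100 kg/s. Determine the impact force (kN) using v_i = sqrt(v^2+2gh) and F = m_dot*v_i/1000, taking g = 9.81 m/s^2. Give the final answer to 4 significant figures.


v_i = sqrt(2.9210^2 + 2*9.81*1.3100) = 5.85102 m/s
F = 270.7100 * 5.85102 / 1000
F = 1.584 kN


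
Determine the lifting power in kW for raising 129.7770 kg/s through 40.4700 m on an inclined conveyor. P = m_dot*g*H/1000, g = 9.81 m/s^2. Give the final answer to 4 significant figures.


P = 129.7770 * 9.81 * 40.4700 / 1000
P = 51.52 kW


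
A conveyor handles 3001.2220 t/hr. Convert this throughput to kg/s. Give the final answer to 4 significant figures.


m_dot = 3001.2220 * 1000 / 3600
m_dot = 833.7 kg/s


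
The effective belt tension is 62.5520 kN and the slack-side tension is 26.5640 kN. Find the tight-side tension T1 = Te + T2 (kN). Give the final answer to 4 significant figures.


T1 = Te + T2 = 62.5520 + 26.5640
T1 = 89.12 kN


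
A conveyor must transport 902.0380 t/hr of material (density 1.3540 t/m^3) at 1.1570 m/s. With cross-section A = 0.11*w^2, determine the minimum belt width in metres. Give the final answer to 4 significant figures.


A_req = 902.0380 / (1.1570 * 1.3540 * 3600) = 0.159945 m^2
w = sqrt(0.159945 / 0.11)
w = 1.206 m


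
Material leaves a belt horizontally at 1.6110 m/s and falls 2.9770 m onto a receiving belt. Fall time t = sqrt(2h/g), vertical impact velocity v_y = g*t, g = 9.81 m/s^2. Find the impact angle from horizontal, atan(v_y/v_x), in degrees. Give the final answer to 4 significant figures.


t = sqrt(2*2.9770/9.81) = 0.779058 s
v_y = 9.81 * 0.779058 = 7.64256 m/s
angle = atan(7.64256 / 1.6110) = 78.10 deg


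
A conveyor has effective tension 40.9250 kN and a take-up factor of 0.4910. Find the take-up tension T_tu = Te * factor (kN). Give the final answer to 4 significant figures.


T_tu = 40.9250 * 0.4910
T_tu = 20.09 kN


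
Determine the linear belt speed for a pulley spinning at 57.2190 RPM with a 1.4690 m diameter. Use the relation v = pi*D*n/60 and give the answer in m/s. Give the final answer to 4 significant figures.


v = pi * 1.4690 * 57.2190 / 60
v = 4.401 m/s


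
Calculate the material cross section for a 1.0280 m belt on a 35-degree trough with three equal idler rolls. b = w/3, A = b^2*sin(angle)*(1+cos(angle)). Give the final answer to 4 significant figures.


b = 1.0280/3 = 0.342667 m
A = 0.342667^2 * sin(35 deg) * (1 + cos(35 deg))
A = 0.1225 m^2


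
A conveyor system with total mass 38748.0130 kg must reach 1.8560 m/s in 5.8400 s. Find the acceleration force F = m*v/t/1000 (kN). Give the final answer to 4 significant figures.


F = 38748.0130 * 1.8560 / 5.8400 / 1000
F = 12.31 kN


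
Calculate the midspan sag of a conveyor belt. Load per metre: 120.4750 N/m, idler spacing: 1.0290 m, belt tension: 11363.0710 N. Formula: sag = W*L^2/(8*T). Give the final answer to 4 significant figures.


sag = 120.4750 * 1.0290^2 / (8 * 11363.0710)
sag = 0.001403 m


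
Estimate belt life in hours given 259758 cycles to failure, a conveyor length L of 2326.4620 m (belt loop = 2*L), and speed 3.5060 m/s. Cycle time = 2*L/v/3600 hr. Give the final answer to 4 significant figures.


cycle_time = 2 * 2326.4620 / 3.5060 / 3600 = 0.368648 hr
life = 259758 * 0.368648 = 95760 hours


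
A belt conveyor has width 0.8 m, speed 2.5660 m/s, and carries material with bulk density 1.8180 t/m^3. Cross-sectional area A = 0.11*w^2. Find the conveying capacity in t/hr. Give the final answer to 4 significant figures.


A = 0.11 * 0.8^2 = 0.0704 m^2
C = 0.0704 * 2.5660 * 1.8180 * 3600
C = 1182 t/hr


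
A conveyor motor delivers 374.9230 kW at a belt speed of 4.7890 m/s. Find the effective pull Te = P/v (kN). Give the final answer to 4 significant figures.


Te = P / v = 374.9230 / 4.7890
Te = 78.29 kN


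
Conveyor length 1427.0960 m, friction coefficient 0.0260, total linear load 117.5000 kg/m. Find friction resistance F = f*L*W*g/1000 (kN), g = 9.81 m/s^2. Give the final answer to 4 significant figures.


F = 0.0260 * 1427.0960 * 117.5000 * 9.81 / 1000
F = 42.77 kN


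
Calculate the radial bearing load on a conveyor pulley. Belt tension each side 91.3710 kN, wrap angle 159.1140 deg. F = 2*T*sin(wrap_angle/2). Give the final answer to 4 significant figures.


F = 2 * 91.3710 * sin(159.1140/2 deg)
F = 179.7 kN


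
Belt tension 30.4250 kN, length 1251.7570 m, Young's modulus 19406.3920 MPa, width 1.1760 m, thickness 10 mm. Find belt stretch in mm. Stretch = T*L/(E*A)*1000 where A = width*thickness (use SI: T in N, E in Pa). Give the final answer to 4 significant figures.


A = 1.1760 * 0.01 = 0.01176 m^2
Stretch = 30.4250*1000 * 1251.7570 / (19406.3920e6 * 0.01176) * 1000
Stretch = 166.9 mm


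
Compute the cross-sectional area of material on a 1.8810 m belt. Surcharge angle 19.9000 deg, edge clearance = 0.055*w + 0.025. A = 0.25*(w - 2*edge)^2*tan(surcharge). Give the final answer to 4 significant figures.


edge = 0.055*1.8810 + 0.025 = 0.128455 m
ew = 1.8810 - 2*0.128455 = 1.62409 m
A = 0.25 * 1.62409^2 * tan(19.9000 deg)
A = 0.2387 m^2


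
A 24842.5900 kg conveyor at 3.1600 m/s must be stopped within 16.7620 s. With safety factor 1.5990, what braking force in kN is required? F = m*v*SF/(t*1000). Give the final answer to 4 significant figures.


F = 24842.5900 * 3.1600 / 16.7620 * 1.5990 / 1000
F = 7.489 kN


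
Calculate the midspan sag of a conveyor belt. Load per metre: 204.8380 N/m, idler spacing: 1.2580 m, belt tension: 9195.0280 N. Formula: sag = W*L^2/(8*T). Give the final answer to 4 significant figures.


sag = 204.8380 * 1.2580^2 / (8 * 9195.0280)
sag = 0.004407 m


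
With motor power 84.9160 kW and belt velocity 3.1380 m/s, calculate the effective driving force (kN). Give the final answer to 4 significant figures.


Te = P / v = 84.9160 / 3.1380
Te = 27.06 kN


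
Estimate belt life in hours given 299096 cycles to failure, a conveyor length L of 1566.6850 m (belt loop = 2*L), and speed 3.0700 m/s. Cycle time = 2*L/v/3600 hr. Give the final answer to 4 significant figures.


cycle_time = 2 * 1566.6850 / 3.0700 / 3600 = 0.283512 hr
life = 299096 * 0.283512 = 84800 hours


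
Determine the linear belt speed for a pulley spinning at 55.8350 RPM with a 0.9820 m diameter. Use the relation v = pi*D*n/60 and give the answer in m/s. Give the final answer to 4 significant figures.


v = pi * 0.9820 * 55.8350 / 60
v = 2.871 m/s


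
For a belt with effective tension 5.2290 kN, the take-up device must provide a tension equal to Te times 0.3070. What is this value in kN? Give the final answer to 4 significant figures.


T_tu = 5.2290 * 0.3070
T_tu = 1.605 kN


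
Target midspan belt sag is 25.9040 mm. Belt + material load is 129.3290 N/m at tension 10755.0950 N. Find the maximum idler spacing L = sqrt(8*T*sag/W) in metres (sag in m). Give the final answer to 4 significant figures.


sag = 25.9040/1000 = 0.025904 m
L = sqrt(8 * 10755.0950 * 0.025904 / 129.3290)
L = 4.151 m


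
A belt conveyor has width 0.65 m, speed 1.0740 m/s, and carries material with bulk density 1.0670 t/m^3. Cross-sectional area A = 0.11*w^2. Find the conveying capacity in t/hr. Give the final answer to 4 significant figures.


A = 0.11 * 0.65^2 = 0.046475 m^2
C = 0.046475 * 1.0740 * 1.0670 * 3600
C = 191.7 t/hr


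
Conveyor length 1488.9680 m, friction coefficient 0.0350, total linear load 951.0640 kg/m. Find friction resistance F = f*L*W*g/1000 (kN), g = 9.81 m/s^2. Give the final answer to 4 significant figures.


F = 0.0350 * 1488.9680 * 951.0640 * 9.81 / 1000
F = 486.2 kN


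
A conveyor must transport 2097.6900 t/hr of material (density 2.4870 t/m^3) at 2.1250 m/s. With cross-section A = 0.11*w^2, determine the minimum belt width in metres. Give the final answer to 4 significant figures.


A_req = 2097.6900 / (2.1250 * 2.4870 * 3600) = 0.110256 m^2
w = sqrt(0.110256 / 0.11)
w = 1.001 m


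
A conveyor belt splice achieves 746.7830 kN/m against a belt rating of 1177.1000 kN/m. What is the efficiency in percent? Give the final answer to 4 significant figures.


Eff = 746.7830 / 1177.1000 * 100
Eff = 63.44 %


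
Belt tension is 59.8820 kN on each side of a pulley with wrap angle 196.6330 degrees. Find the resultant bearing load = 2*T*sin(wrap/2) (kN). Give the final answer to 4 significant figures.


F = 2 * 59.8820 * sin(196.6330/2 deg)
F = 118.5 kN


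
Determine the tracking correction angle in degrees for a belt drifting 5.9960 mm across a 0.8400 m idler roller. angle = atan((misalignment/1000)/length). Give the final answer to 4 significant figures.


misalign_m = 5.9960 / 1000 = 0.005996 m
angle = atan(0.005996 / 0.8400)
angle = 0.4090 deg


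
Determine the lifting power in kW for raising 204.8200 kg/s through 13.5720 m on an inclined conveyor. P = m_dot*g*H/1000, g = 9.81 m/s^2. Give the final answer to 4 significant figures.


P = 204.8200 * 9.81 * 13.5720 / 1000
P = 27.27 kW


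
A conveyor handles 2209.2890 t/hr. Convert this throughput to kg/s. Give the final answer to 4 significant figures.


m_dot = 2209.2890 * 1000 / 3600
m_dot = 613.7 kg/s


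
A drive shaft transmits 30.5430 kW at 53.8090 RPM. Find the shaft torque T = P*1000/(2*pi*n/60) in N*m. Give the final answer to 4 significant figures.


omega = 2*pi*53.8090/60 = 5.63487 rad/s
T = 30.5430*1000 / 5.63487
T = 5420 N*m


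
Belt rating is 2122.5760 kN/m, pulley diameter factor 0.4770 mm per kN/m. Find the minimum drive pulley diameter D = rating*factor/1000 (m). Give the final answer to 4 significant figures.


D = 2122.5760 * 0.4770 / 1000
D = 1.012 m


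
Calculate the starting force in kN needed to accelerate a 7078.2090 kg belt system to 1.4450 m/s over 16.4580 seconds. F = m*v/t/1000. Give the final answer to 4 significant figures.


F = 7078.2090 * 1.4450 / 16.4580 / 1000
F = 0.6215 kN


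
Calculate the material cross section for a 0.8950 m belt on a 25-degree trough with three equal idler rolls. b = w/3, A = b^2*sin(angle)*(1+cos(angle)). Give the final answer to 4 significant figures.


b = 0.8950/3 = 0.298333 m
A = 0.298333^2 * sin(25 deg) * (1 + cos(25 deg))
A = 0.07170 m^2


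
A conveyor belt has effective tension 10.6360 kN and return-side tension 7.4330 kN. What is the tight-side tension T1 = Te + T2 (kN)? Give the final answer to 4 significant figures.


T1 = Te + T2 = 10.6360 + 7.4330
T1 = 18.07 kN


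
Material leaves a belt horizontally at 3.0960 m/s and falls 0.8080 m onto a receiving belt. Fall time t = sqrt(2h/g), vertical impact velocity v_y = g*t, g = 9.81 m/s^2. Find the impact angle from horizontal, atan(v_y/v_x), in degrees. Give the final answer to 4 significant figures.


t = sqrt(2*0.8080/9.81) = 0.405869 s
v_y = 9.81 * 0.405869 = 3.98157 m/s
angle = atan(3.98157 / 3.0960) = 52.13 deg


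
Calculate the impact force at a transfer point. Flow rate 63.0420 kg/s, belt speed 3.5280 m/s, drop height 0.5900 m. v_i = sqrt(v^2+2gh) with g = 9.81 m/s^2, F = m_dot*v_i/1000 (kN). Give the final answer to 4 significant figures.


v_i = sqrt(3.5280^2 + 2*9.81*0.5900) = 4.90128 m/s
F = 63.0420 * 4.90128 / 1000
F = 0.3090 kN


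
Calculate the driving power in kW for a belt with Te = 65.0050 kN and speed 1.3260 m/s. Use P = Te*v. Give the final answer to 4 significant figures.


P = Te * v = 65.0050 * 1.3260
P = 86.20 kW


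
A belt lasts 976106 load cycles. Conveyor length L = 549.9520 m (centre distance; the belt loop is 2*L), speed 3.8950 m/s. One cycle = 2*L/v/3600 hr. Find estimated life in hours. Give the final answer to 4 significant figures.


cycle_time = 2 * 549.9520 / 3.8950 / 3600 = 0.0784413 hr
life = 976106 * 0.0784413 = 76570 hours


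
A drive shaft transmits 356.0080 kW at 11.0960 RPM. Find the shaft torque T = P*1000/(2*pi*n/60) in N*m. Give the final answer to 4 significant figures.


omega = 2*pi*11.0960/60 = 1.16197 rad/s
T = 356.0080*1000 / 1.16197
T = 306400 N*m


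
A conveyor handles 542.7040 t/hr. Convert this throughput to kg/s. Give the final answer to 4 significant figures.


m_dot = 542.7040 * 1000 / 3600
m_dot = 150.8 kg/s


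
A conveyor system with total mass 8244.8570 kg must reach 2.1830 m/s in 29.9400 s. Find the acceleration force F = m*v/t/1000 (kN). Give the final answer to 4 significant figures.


F = 8244.8570 * 2.1830 / 29.9400 / 1000
F = 0.6012 kN


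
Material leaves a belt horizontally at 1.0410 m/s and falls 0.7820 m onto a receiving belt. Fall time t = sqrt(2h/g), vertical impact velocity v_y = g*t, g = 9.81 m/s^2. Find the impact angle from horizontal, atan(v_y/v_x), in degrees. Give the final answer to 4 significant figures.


t = sqrt(2*0.7820/9.81) = 0.399286 s
v_y = 9.81 * 0.399286 = 3.917 m/s
angle = atan(3.917 / 1.0410) = 75.12 deg


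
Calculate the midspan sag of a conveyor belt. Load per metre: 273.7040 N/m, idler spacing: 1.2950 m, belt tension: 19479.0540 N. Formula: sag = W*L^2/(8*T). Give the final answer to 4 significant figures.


sag = 273.7040 * 1.2950^2 / (8 * 19479.0540)
sag = 0.002946 m


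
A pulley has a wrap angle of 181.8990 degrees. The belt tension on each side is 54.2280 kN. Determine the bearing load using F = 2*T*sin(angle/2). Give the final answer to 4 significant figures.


F = 2 * 54.2280 * sin(181.8990/2 deg)
F = 108.4 kN


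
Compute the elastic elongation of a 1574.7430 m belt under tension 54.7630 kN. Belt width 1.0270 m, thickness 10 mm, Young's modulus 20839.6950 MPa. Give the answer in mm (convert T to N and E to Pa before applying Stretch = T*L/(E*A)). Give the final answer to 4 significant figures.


A = 1.0270 * 0.01 = 0.01027 m^2
Stretch = 54.7630*1000 * 1574.7430 / (20839.6950e6 * 0.01027) * 1000
Stretch = 402.9 mm


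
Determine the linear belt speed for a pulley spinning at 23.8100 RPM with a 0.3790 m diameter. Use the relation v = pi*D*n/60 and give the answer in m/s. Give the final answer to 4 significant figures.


v = pi * 0.3790 * 23.8100 / 60
v = 0.4725 m/s


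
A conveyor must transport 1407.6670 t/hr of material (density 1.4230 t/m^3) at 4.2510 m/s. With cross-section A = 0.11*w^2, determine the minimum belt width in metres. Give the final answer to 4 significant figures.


A_req = 1407.6670 / (4.2510 * 1.4230 * 3600) = 0.06464 m^2
w = sqrt(0.06464 / 0.11)
w = 0.7666 m


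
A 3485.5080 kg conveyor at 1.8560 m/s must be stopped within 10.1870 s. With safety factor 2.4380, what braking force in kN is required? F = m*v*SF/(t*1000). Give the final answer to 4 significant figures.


F = 3485.5080 * 1.8560 / 10.1870 * 2.4380 / 1000
F = 1.548 kN


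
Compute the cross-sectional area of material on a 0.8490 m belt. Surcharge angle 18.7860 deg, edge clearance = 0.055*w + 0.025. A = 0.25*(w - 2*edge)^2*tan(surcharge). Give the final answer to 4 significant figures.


edge = 0.055*0.8490 + 0.025 = 0.071695 m
ew = 0.8490 - 2*0.071695 = 0.70561 m
A = 0.25 * 0.70561^2 * tan(18.7860 deg)
A = 0.04234 m^2


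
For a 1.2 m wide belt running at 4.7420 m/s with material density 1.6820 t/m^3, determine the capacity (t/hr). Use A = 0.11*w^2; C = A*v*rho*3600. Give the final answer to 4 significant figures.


A = 0.11 * 1.2^2 = 0.1584 m^2
C = 0.1584 * 4.7420 * 1.6820 * 3600
C = 4548 t/hr


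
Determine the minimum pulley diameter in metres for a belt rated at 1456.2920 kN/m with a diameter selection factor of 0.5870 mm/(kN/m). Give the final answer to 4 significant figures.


D = 1456.2920 * 0.5870 / 1000
D = 0.8548 m


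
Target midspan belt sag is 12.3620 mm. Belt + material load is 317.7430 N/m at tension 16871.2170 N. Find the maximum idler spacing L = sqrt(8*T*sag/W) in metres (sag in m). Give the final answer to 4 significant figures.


sag = 12.3620/1000 = 0.012362 m
L = sqrt(8 * 16871.2170 * 0.012362 / 317.7430)
L = 2.292 m


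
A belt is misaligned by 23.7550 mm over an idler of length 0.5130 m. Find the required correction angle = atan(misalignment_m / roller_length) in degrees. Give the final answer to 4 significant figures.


misalign_m = 23.7550 / 1000 = 0.023755 m
angle = atan(0.023755 / 0.5130)
angle = 2.651 deg


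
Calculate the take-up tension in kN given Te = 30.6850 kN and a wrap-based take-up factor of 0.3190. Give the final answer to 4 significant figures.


T_tu = 30.6850 * 0.3190
T_tu = 9.789 kN


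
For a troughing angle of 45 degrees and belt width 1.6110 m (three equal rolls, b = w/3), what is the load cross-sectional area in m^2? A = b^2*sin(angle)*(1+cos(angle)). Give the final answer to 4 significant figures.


b = 1.6110/3 = 0.537 m
A = 0.537^2 * sin(45 deg) * (1 + cos(45 deg))
A = 0.3481 m^2


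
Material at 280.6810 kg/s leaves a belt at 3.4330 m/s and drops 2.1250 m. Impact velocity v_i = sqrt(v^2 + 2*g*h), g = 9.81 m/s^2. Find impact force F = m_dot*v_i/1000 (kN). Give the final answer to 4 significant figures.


v_i = sqrt(3.4330^2 + 2*9.81*2.1250) = 7.31286 m/s
F = 280.6810 * 7.31286 / 1000
F = 2.053 kN


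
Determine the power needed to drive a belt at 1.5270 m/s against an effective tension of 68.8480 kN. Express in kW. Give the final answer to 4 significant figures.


P = Te * v = 68.8480 * 1.5270
P = 105.1 kW


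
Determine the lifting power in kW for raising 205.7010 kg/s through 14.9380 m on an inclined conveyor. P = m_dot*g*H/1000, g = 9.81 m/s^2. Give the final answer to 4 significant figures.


P = 205.7010 * 9.81 * 14.9380 / 1000
P = 30.14 kW


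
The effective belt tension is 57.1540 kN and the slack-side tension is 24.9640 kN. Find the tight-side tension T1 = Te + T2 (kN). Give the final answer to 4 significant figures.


T1 = Te + T2 = 57.1540 + 24.9640
T1 = 82.12 kN


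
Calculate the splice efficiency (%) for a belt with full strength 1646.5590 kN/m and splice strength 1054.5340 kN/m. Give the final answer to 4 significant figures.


Eff = 1054.5340 / 1646.5590 * 100
Eff = 64.04 %


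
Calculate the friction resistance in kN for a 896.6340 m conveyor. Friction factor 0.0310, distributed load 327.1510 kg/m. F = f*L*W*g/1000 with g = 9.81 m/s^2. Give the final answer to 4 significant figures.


F = 0.0310 * 896.6340 * 327.1510 * 9.81 / 1000
F = 89.21 kN


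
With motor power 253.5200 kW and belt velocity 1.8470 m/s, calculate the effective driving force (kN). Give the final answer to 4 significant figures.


Te = P / v = 253.5200 / 1.8470
Te = 137.3 kN


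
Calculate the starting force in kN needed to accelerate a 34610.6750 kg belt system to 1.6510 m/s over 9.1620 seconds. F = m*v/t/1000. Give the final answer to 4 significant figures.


F = 34610.6750 * 1.6510 / 9.1620 / 1000
F = 6.237 kN


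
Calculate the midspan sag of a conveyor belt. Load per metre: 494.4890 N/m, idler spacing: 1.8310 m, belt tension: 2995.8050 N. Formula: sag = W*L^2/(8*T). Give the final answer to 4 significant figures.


sag = 494.4890 * 1.8310^2 / (8 * 2995.8050)
sag = 0.06917 m


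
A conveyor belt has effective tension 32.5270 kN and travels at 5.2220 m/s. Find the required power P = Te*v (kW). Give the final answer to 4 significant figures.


P = Te * v = 32.5270 * 5.2220
P = 169.9 kW


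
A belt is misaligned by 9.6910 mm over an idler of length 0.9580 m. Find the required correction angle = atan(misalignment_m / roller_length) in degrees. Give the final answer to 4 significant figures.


misalign_m = 9.6910 / 1000 = 0.009691 m
angle = atan(0.009691 / 0.9580)
angle = 0.5796 deg


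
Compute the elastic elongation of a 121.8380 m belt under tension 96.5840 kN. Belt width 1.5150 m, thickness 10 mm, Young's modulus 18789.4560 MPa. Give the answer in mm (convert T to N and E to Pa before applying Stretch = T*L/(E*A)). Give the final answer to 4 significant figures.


A = 1.5150 * 0.01 = 0.01515 m^2
Stretch = 96.5840*1000 * 121.8380 / (18789.4560e6 * 0.01515) * 1000
Stretch = 41.34 mm


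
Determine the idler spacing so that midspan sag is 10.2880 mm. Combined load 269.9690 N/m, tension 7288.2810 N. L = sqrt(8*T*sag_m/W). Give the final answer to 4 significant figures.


sag = 10.2880/1000 = 0.010288 m
L = sqrt(8 * 7288.2810 * 0.010288 / 269.9690)
L = 1.491 m


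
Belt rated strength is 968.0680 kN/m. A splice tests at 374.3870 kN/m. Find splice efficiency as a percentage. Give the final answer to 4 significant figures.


Eff = 374.3870 / 968.0680 * 100
Eff = 38.67 %


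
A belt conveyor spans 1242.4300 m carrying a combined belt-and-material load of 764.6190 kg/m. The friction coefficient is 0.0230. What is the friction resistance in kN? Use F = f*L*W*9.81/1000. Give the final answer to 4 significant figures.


F = 0.0230 * 1242.4300 * 764.6190 * 9.81 / 1000
F = 214.3 kN


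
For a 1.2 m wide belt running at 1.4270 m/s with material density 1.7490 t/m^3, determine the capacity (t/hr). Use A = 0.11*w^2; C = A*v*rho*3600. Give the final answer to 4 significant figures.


A = 0.11 * 1.2^2 = 0.1584 m^2
C = 0.1584 * 1.4270 * 1.7490 * 3600
C = 1423 t/hr


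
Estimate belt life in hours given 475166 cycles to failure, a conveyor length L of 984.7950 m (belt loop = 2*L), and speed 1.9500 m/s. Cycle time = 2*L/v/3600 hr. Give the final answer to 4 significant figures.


cycle_time = 2 * 984.7950 / 1.9500 / 3600 = 0.280568 hr
life = 475166 * 0.280568 = 133300 hours


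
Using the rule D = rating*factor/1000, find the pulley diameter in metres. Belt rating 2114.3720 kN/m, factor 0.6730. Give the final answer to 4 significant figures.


D = 2114.3720 * 0.6730 / 1000
D = 1.423 m


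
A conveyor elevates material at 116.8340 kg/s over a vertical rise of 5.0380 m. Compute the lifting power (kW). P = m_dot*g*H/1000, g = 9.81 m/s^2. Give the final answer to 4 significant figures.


P = 116.8340 * 9.81 * 5.0380 / 1000
P = 5.774 kW


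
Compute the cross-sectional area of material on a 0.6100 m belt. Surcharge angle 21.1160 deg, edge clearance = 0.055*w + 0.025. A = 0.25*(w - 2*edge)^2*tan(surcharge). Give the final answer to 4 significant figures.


edge = 0.055*0.6100 + 0.025 = 0.05855 m
ew = 0.6100 - 2*0.05855 = 0.4929 m
A = 0.25 * 0.4929^2 * tan(21.1160 deg)
A = 0.02346 m^2


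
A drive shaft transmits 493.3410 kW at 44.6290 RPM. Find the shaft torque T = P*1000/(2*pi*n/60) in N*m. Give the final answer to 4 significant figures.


omega = 2*pi*44.6290/60 = 4.67354 rad/s
T = 493.3410*1000 / 4.67354
T = 105600 N*m


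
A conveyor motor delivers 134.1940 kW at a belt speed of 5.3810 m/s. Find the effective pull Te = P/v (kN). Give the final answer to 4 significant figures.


Te = P / v = 134.1940 / 5.3810
Te = 24.94 kN


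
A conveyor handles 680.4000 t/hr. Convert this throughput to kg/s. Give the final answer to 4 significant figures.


m_dot = 680.4000 * 1000 / 3600
m_dot = 189.0 kg/s


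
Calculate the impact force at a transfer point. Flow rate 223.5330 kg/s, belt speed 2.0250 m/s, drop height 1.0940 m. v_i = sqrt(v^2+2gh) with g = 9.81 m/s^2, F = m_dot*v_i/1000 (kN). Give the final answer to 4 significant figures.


v_i = sqrt(2.0250^2 + 2*9.81*1.0940) = 5.05617 m/s
F = 223.5330 * 5.05617 / 1000
F = 1.130 kN


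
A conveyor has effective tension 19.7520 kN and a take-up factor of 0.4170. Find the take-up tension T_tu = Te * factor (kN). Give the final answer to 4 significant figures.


T_tu = 19.7520 * 0.4170
T_tu = 8.237 kN


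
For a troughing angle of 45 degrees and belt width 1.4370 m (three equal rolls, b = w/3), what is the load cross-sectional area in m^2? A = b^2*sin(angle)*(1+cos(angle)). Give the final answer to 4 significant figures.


b = 1.4370/3 = 0.479 m
A = 0.479^2 * sin(45 deg) * (1 + cos(45 deg))
A = 0.2770 m^2


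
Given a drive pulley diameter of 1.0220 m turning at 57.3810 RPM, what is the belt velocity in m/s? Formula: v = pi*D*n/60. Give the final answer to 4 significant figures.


v = pi * 1.0220 * 57.3810 / 60
v = 3.071 m/s


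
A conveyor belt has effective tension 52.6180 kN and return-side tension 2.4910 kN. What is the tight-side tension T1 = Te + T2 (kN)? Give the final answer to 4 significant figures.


T1 = Te + T2 = 52.6180 + 2.4910
T1 = 55.11 kN


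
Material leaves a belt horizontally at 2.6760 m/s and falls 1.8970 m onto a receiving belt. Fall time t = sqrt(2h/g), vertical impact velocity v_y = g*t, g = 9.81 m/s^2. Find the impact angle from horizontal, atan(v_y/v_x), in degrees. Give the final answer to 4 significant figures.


t = sqrt(2*1.8970/9.81) = 0.621891 s
v_y = 9.81 * 0.621891 = 6.10075 m/s
angle = atan(6.10075 / 2.6760) = 66.32 deg


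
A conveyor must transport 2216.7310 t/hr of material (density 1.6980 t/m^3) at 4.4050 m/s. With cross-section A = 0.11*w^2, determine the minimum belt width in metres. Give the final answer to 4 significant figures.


A_req = 2216.7310 / (4.4050 * 1.6980 * 3600) = 0.0823241 m^2
w = sqrt(0.0823241 / 0.11)
w = 0.8651 m
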